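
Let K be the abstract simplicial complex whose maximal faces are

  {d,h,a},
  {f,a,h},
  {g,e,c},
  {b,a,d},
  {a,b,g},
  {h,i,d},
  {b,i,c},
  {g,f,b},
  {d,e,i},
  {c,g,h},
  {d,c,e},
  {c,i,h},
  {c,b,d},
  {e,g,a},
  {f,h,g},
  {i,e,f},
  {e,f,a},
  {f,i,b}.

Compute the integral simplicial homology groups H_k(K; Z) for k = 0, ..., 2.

Fix the vertex order a < b < c < d < e < f < g < h < i and write every simplex with vertices in increasing order. Then dim K = 2 and the simplices of K are:

  0-simplices (9): a, b, c, d, e, f, g, h, i
  1-simplices (27): ab, ad, ae, af, ag, ah, bc, bd, bf, bg, bi, cd, ce, cg, ch, ci, de, dh, di, ef, eg, ei, fg, fh, fi, gh, hi
  2-simplices (18): abd, abg, adh, aef, aeg, afh, bcd, bci, bfg, bfi, cde, ceg, cgh, chi, dei, dhi, efi, fgh

Hence C_0 ≅ Z^9, C_1 ≅ Z^27, C_2 ≅ Z^18.

Boundary ∂_1: C_1 → C_0 is given by ∂[p,q] = [q] − [p].
As a 9×27 matrix over Z this has rank 8, with invariant factors (1,1,1,1,1,1,1,1).

∂_2: C_2 → C_1 maps a triangle to the signed sum of its edges. For instance
  ∂aef = ef − af + ae,
  ∂dei = ei − di + de.
The resulting 27×18 matrix has rank 18, and its Smith normal form has invariant factors (1,1,1,1,1,1,1,1,1,1,1,1,1,1,1,1,1,2).

Reading off H_k = ker ∂_k / im ∂_{k+1}:

  H_0: rank C_0 − rank ∂_1 = 9 − 8 = 1, and the invariant factors of ∂_1 are all 1, so H_0 = Z.
  H_1: rank ker ∂_1 − rank ∂_2 = (27 − 8) − 18 = 1, and ∂_2 has invariant factor 2 > 1, so H_1 = Z × Z/2.
  H_2: rank ker ∂_2 − rank ∂_3 = (18 − 18) − 0 = 0, and there is no ∂_3, so H_2 = 0.

(K is a triangulation of the Klein bottle.)

H_0 ≅ Z,  H_1 ≅ Z × Z/2,  H_2 = 0.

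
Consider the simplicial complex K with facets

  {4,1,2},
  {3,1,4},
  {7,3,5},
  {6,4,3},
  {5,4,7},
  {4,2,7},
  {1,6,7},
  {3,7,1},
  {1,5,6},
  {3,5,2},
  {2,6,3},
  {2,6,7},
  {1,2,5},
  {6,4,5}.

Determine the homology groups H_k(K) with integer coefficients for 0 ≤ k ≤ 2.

H_0 ≅ Z,  H_1 ≅ Z^2,  H_2 ≅ Z.

We work with the vertex ordering 1 < 2 < 3 < 4 < 5 < 6 < 7. The simplices of K, each written with vertices in increasing order, are:

  0-simplices (7): [1], [2], [3], [4], [5], [6], [7]
  1-simplices (21): [1,2], [1,3], [1,4], [1,5], [1,6], [1,7], [2,3], [2,4], [2,5], [2,6], [2,7], [3,4], [3,5], [3,6], [3,7], [4,5], [4,6], [4,7], [5,6], [5,7], [6,7]
  2-simplices (14): [1,2,4], [1,2,5], [1,3,4], [1,3,7], [1,5,6], [1,6,7], [2,3,5], [2,3,6], [2,4,7], [2,6,7], [3,4,6], [3,5,7], [4,5,6], [4,5,7]

giving chain groups C_0 ≅ Z^7, C_1 ≅ Z^21, C_2 ≅ Z^14.

Boundary ∂_1: C_1 → C_0 is given by ∂[p,q] = [q] − [p]. For instance
  ∂[4,6] = [6] − [4].
This gives a 7×21 integer matrix of rank 6; reducing to Smith normal form yields diagonal entries (1,1,1,1,1,1).

The boundary map ∂_2: C_2 → C_1 maps a triangle to the signed sum of its edges. For instance
  ∂[1,6,7] = [6,7] − [1,7] + [1,6],
  ∂[3,5,7] = [5,7] − [3,7] + [3,5].
This gives a 21×14 integer matrix of rank 13; reducing to Smith normal form yields diagonal entries (1,1,1,1,1,1,1,1,1,1,1,1,1).

Reading off H_k = ker ∂_k / im ∂_{k+1}:

  H_0: rank C_0 − rank ∂_1 = 7 − 6 = 1, and the invariant factors of ∂_1 are all 1, so H_0 = Z.
  H_1: rank ker ∂_1 − rank ∂_2 = (21 − 6) − 13 = 2, and the invariant factors of ∂_2 are all 1, so H_1 = Z^2.
  H_2: rank ker ∂_2 − rank ∂_3 = (14 − 13) − 0 = 1, and there is no ∂_3, so H_2 = Z.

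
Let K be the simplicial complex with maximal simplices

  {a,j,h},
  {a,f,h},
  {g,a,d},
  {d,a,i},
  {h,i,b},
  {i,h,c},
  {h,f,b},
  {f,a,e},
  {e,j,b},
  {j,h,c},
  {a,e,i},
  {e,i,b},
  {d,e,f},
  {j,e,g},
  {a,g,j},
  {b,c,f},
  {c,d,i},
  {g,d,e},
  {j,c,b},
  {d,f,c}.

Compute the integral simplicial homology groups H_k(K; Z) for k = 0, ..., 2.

H_0 ≅ Z,  H_1 ≅ Z ⊕ Z_2,  H_2 = 0.

K has 10 vertices, 30 edges, 20 triangles.
rank ∂_0 = 0, rank ∂_1 = 9 ⇒ b_0 = 10 − 0 − 9 = 1; all invariant factors of ∂_1 are 1 so no torsion. So H_0 = Z.
rank ∂_1 = 9, rank ∂_2 = 20 ⇒ b_1 = 30 − 9 − 20 = 1; ∂_2 has invariant factor(s) [2] giving torsion. So H_1 = Z ⊕ Z_2.
rank ∂_2 = 20, rank ∂_3 = 0 ⇒ b_2 = 20 − 20 − 0 = 0. So H_2 = 0.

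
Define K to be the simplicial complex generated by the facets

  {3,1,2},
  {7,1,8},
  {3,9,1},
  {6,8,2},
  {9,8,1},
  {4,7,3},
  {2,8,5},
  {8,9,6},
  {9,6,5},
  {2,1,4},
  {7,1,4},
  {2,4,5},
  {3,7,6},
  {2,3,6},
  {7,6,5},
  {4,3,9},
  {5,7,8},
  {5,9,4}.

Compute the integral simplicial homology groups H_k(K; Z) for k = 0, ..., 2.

H_0 = Z,  H_1 = Z × Z/2,  H_2 = 0.

Take the total order 1 < 2 < 3 < 4 < 5 < 6 < 7 < 8 < 9 on the vertex set. Then K (dimension 2) consists of the simplices:

  0-simplices (9): [1], [2], [3], [4], [5], [6], [7], [8], [9]
  1-simplices (27): (27 of them)
  2-simplices (18): [1,2,3], [1,2,4], [1,3,9], [1,4,7], [1,7,8], [1,8,9], [2,3,6], [2,4,5], [2,5,8], [2,6,8], [3,4,7], [3,4,9], [3,6,7], [4,5,9], [5,6,7], [5,6,9], [5,7,8], [6,8,9]

so the chain groups are C_0 ≅ Z^9, C_1 ≅ Z^27, C_2 ≅ Z^18.

The boundary map ∂_1: C_1 → C_0 maps an edge to its endpoints' difference, ∂[p,q] = q − p. For instance
  ∂[1,3] = [3] − [1].
The resulting 9×27 matrix has rank 8, and its Smith normal form has invariant factors (1,1,1,1,1,1,1,1).

The boundary map ∂_2: C_2 → C_1 acts by ∂[p,q,r] = [q,r] − [p,r] + [p,q]. For instance
  ∂[3,4,7] = [4,7] − [3,7] + [3,4],
  ∂[1,8,9] = [8,9] − [1,9] + [1,8].
This gives a 27×18 integer matrix of rank 18; reducing to Smith normal form yields diagonal entries (1,1,1,1,1,1,1,1,1,1,1,1,1,1,1,1,1,2).

Computing H_k = (kernel of ∂_k) / (image of ∂_{k+1}):

  H_0: rank C_0 − rank ∂_1 = 9 − 8 = 1, and the invariant factors of ∂_1 are all 1, so H_0 = Z.
  H_1: rank ker ∂_1 − rank ∂_2 = (27 − 8) − 18 = 1, and ∂_2 has invariant factor 2 > 1, so H_1 = Z × Z/2.
  H_2: rank ker ∂_2 − rank ∂_3 = (18 − 18) − 0 = 0, and there is no ∂_3, so H_2 = 0.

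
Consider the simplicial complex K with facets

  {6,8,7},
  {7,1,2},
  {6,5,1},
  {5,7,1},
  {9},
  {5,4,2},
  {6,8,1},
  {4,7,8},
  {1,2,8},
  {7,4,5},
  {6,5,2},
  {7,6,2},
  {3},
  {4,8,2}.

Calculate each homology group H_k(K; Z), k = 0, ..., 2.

Order the vertices as 1 < 2 < 3 < 4 < 5 < 6 < 7 < 8 < 9. Listing each simplex with vertices in this order, K has dimension 2 with simplices:

  0-simplices (9): [1], [2], [3], [4], [5], [6], [7], [8], [9]
  1-simplices (18): [1,2], [1,5], [1,6], [1,7], [1,8], [2,4], [2,5], [2,6], [2,7], [2,8], [4,5], [4,7], [4,8], [5,6], [5,7], [6,7], [6,8], [7,8]
  2-simplices (12): [1,2,7], [1,2,8], [1,5,6], [1,5,7], [1,6,8], [2,4,5], [2,4,8], [2,5,6], [2,6,7], [4,5,7], [4,7,8], [6,7,8]

so the chain groups are C_0 ≅ Z^9, C_1 ≅ Z^18, C_2 ≅ Z^12.

∂_1: C_1 → C_0 is given by ∂[p,q] = [q] − [p]. For instance
  ∂[2,7] = [7] − [2].
The resulting 9×18 matrix has rank 6, and its Smith normal form has invariant factors (1,1,1,1,1,1).

Boundary ∂_2: C_2 → C_1 sends each 2-simplex [p,q,r] to [q,r] − [p,r] + [p,q]. For instance
  ∂[1,5,6] = [5,6] − [1,6] + [1,5],
  ∂[1,2,7] = [2,7] − [1,7] + [1,2].
As a 18×12 matrix over Z this has rank 12, with invariant factors (1,1,1,1,1,1,1,1,1,1,1,2).

Computing H_k = (kernel of ∂_k) / (image of ∂_{k+1}):

  H_0: rank C_0 − rank ∂_1 = 9 − 6 = 3, and the invariant factors of ∂_1 are all 1, so H_0 = Z^3.
  H_1: rank ker ∂_1 − rank ∂_2 = (18 − 6) − 12 = 0, and ∂_2 has invariant factor 2 > 1, so H_1 = Z/2.
  H_2: rank ker ∂_2 − rank ∂_3 = (12 − 12) − 0 = 0, and there is no ∂_3, so H_2 = 0.

H_0 ≅ Z^3,  H_1 ≅ Z/2,  H_2 = 0.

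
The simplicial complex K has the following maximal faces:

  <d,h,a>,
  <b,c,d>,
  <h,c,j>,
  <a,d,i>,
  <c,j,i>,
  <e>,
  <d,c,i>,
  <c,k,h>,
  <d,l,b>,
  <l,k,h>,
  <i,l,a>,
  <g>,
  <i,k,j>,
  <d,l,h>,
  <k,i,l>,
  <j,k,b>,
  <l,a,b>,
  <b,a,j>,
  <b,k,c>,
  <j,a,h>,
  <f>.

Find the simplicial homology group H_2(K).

Fix the vertex order a < b < c < d < e < f < g < h < i < j < k < l and write every simplex with vertices in increasing order. Then dim K = 2 and the simplices of K are:

  0-simplices (12): a, b, c, d, e, f, g, h, i, j, k, l
  1-simplices (27): ab, ad, ah, ai, aj, al, bc, bd, bj, bk, bl, cd, ch, ci, cj, ck, dh, di, dl, hj, hk, hl, ij, ik, il, jk, kl
  2-simplices (18): abj, abl, adh, adi, ahj, ail, bcd, bck, bdl, bjk, cdi, chj, chk, cij, dhl, hkl, ijk, ikl

giving chain groups C_0 ≅ Z^12, C_1 ≅ Z^27, C_2 ≅ Z^18.

The boundary map ∂_1: C_1 → C_0 sends each edge [p,q] (with p < q) to q − p. For instance
  ∂aj = j − a.
This gives a 12×27 integer matrix of rank 8; reducing to Smith normal form yields diagonal entries (1,1,1,1,1,1,1,1).

∂_2: C_2 → C_1 sends each 2-simplex [p,q,r] to [q,r] − [p,r] + [p,q]. For instance
  ∂chj = hj − cj + ch,
  ∂abj = bj − aj + ab.
The 27×18 boundary matrix has rank 18 and Smith normal form diag(1,1,1,1,1,1,1,1,1,1,1,1,1,1,1,1,1,2).

From H_k ≅ ker(∂_k) / im(∂_{k+1}) we obtain:

  H_2: rank ker ∂_2 − rank ∂_3 = (18 − 18) − 0 = 0, and there is no ∂_3, so H_2 ≅ 0.

H_2 = 0.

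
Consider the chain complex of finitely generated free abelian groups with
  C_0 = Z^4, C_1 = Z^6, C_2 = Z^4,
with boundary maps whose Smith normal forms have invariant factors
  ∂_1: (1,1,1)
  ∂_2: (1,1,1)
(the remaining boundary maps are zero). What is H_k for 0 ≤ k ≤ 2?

H_0 ≅ Z,  H_1 = 0,  H_2 ≅ Z.

H_0: b_0 = 4 − 0 − 3 = 1; torsion from ∂_1 factors > 1: none. So H_0 ≅ Z.
H_1: b_1 = 6 − 3 − 3 = 0; torsion from ∂_2 factors > 1: none. So H_1 ≅ 0.
H_2: b_2 = 4 − 3 − 0 = 1; torsion from ∂_3 factors > 1: none. So H_2 ≅ Z.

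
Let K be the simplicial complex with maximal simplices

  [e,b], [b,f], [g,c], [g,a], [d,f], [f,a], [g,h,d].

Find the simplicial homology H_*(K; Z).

We work with the vertex ordering a < b < c < d < e < f < g < h. The simplices of K, each written with vertices in increasing order, are:

  0-simplices (8): a, b, c, d, e, f, g, h
  1-simplices (9): af, ag, be, bf, cg, df, dg, dh, gh
  2-simplices (1): dgh

Hence C_0 ≅ Z^8, C_1 ≅ Z^9, C_2 ≅ Z^1.

Boundary ∂_1: C_1 → C_0 sends each edge [p,q] (with p < q) to q − p.
As a 8×9 matrix over Z this has rank 7, with invariant factors (1,1,1,1,1,1,1).

Boundary ∂_2: C_2 → C_1 sends each 2-simplex [p,q,r] to [q,r] − [p,r] + [p,q]. For instance
  ∂dgh = gh − dh + dg.
As a 9×1 matrix over Z this has rank 1, with invariant factors (1).

From H_k ≅ ker(∂_k) / im(∂_{k+1}) we obtain:

  H_0: rank C_0 − rank ∂_1 = 8 − 7 = 1, and the invariant factors of ∂_1 are all 1, so H_0 ≅ Z.
  H_1: rank ker ∂_1 − rank ∂_2 = (9 − 7) − 1 = 1, and the invariant factors of ∂_2 are all 1, so H_1 ≅ Z.
  H_2: rank ker ∂_2 − rank ∂_3 = (1 − 1) − 0 = 0, and there is no ∂_3, so H_2 ≅ 0.

As a check, the Euler characteristic is 8 − 9 + 1 = 0, which agrees with 1 − 1 + 0 = 0.

H_0 = Z,  H_1 = Z,  H_2 = 0.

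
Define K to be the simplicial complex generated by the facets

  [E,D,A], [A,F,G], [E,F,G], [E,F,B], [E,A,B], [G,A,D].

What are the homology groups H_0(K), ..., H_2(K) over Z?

H_0 = Z,  H_1 = Z,  H_2 = 0.

Take the total order A < B < D < E < F < G on the vertex set. Then K (dimension 2) consists of the simplices:

  0-simplices (6): A, B, D, E, F, G
  1-simplices (12): AB, AD, AE, AF, AG, BE, BF, DE, DG, EF, EG, FG
  2-simplices (6): ABE, ADE, ADG, AFG, BEF, EFG

so the chain groups are C_0 ≅ Z^6, C_1 ≅ Z^12, C_2 ≅ Z^6.

The boundary map ∂_1: C_1 → C_0 maps an edge to its endpoints' difference, ∂[p,q] = q − p.
The 6×12 boundary matrix has rank 5 and Smith normal form diag(1,1,1,1,1).

∂_2: C_2 → C_1 sends each 2-simplex [p,q,r] to [q,r] − [p,r] + [p,q]. For instance
  ∂BEF = EF − BF + BE,
  ∂AFG = FG − AG + AF.
The 12×6 boundary matrix has rank 6 and Smith normal form diag(1,1,1,1,1,1).

Computing H_k = (kernel of ∂_k) / (image of ∂_{k+1}):

  H_0: rank C_0 − rank ∂_1 = 6 − 5 = 1, and the invariant factors of ∂_1 are all 1, so H_0 = Z.
  H_1: rank ker ∂_1 − rank ∂_2 = (12 − 5) − 6 = 1, and the invariant factors of ∂_2 are all 1, so H_1 = Z.
  H_2: rank ker ∂_2 − rank ∂_3 = (6 − 6) − 0 = 0, and there is no ∂_3, so H_2 = 0.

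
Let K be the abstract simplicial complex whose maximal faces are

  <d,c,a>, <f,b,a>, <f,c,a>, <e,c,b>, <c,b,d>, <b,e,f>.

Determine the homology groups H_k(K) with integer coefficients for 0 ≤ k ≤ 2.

H_0 ≅ Z,  H_1 ≅ Z,  H_2 = 0.

K has 6 vertices, 12 edges, 6 triangles.
rank ∂_0 = 0, rank ∂_1 = 5 ⇒ b_0 = 6 − 0 − 5 = 1; all invariant factors of ∂_1 are 1 so no torsion. So H_0 ≅ Z.
rank ∂_1 = 5, rank ∂_2 = 6 ⇒ b_1 = 12 − 5 − 6 = 1; all invariant factors of ∂_2 are 1 so no torsion. So H_1 ≅ Z.
rank ∂_2 = 6, rank ∂_3 = 0 ⇒ b_2 = 6 − 6 − 0 = 0. So H_2 ≅ 0.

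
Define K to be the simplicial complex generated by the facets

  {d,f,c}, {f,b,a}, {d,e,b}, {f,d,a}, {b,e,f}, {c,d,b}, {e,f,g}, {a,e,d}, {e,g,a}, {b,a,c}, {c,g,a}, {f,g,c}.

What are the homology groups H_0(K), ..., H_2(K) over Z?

H_0 ≅ Z,  H_1 ≅ Z/2,  H_2 = 0.

K has 7 vertices, 18 edges, 12 triangles.
rank ∂_0 = 0, rank ∂_1 = 6 ⇒ b_0 = 7 − 0 − 6 = 1; all invariant factors of ∂_1 are 1 so no torsion. So H_0 ≅ Z.
rank ∂_1 = 6, rank ∂_2 = 12 ⇒ b_1 = 18 − 6 − 12 = 0; ∂_2 has invariant factor(s) [2] giving torsion. So H_1 ≅ Z/2.
rank ∂_2 = 12, rank ∂_3 = 0 ⇒ b_2 = 12 − 12 − 0 = 0. So H_2 ≅ 0.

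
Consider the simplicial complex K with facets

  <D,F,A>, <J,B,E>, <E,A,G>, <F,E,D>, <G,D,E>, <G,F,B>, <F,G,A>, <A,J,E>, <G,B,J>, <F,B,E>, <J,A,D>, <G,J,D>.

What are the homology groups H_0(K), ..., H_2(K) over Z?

We work with the vertex ordering A < B < D < E < F < G < J. The simplices of K, each written with vertices in increasing order, are:

  0-simplices (7): A, B, D, E, F, G, J
  1-simplices (18): AD, AE, AF, AG, AJ, BE, BF, BG, BJ, DE, DF, DG, DJ, EF, EG, EJ, FG, GJ
  2-simplices (12): ADF, ADJ, AEG, AEJ, AFG, BEF, BEJ, BFG, BGJ, DEF, DEG, DGJ

giving chain groups C_0 ≅ Z^7, C_1 ≅ Z^18, C_2 ≅ Z^12.

The boundary map ∂_1: C_1 → C_0 sends each edge [p,q] (with p < q) to q − p. For instance
  ∂EJ = J − E.
This gives a 7×18 integer matrix of rank 6; reducing to Smith normal form yields diagonal entries (1,1,1,1,1,1).

The boundary map ∂_2: C_2 → C_1 sends each 2-simplex [p,q,r] to [q,r] − [p,r] + [p,q]. For instance
  ∂BGJ = GJ − BJ + BG,
  ∂BEJ = EJ − BJ + BE.
This gives a 18×12 integer matrix of rank 12; reducing to Smith normal form yields diagonal entries (1,1,1,1,1,1,1,1,1,1,1,2).

Now H_k = ker ∂_k / im ∂_{k+1}, so:

  H_0: rank C_0 − rank ∂_1 = 7 − 6 = 1, and the invariant factors of ∂_1 are all 1, so H_0 = Z.
  H_1: rank ker ∂_1 − rank ∂_2 = (18 − 6) − 12 = 0, and ∂_2 has invariant factor 2 > 1, so H_1 = Z/2Z.
  H_2: rank ker ∂_2 − rank ∂_3 = (12 − 12) − 0 = 0, and there is no ∂_3, so H_2 = 0.

As a check, the Euler characteristic is 7 − 18 + 12 = 1, which agrees with 1 − 0 + 0 = 1.

H_0 ≅ Z,  H_1 ≅ Z/2Z,  H_2 = 0.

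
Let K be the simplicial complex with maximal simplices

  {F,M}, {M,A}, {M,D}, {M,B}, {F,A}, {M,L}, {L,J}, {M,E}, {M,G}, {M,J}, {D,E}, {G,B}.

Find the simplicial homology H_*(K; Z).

Take the total order A < B < D < E < F < G < J < L < M on the vertex set. Then K (dimension 1) consists of the simplices:

  0-simplices (9): A, B, D, E, F, G, J, L, M
  1-simplices (12): AF, AM, BG, BM, DE, DM, EM, FM, GM, JL, JM, LM

so the chain groups are C_0 ≅ Z^9, C_1 ≅ Z^12.

∂_1: C_1 → C_0 maps an edge to its endpoints' difference, ∂[p,q] = q − p. For instance
  ∂DE = E − D.
As a 9×12 matrix over Z this has rank 8, with invariant factors (1,1,1,1,1,1,1,1).

Computing H_k = (kernel of ∂_k) / (image of ∂_{k+1}):

  H_0: rank C_0 − rank ∂_1 = 9 − 8 = 1, and the invariant factors of ∂_1 are all 1, so H_0 = Z.
  H_1: rank ker ∂_1 − rank ∂_2 = (12 − 8) − 0 = 4, and there is no ∂_2, so H_1 = Z^4.

(K is a triangulation of a wedge of 4 circles.)

H_0 = Z,  H_1 = Z^4.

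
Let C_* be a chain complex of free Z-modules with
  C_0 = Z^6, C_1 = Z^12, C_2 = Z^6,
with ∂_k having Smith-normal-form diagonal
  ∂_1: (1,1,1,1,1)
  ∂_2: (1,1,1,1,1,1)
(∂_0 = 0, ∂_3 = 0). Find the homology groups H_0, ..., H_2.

H_0 ≅ Z,  H_1 ≅ Z,  H_2 = 0.

H_0: b_0 = 6 − 0 − 5 = 1; torsion from ∂_1 factors > 1: none. So H_0 ≅ Z.
H_1: b_1 = 12 − 5 − 6 = 1; torsion from ∂_2 factors > 1: none. So H_1 ≅ Z.
H_2: b_2 = 6 − 6 − 0 = 0; torsion from ∂_3 factors > 1: none. So H_2 ≅ 0.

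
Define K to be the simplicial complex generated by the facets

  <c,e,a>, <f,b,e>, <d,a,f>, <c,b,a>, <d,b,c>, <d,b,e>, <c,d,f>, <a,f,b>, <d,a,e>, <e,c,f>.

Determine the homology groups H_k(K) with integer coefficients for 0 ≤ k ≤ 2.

H_0 ≅ Z,  H_1 ≅ Z/2,  H_2 = 0.

Order the vertices as a < b < c < d < e < f. Listing each simplex with vertices in this order, K has dimension 2 with simplices:

  0-simplices (6): a, b, c, d, e, f
  1-simplices (15): ab, ac, ad, ae, af, bc, bd, be, bf, cd, ce, cf, de, df, ef
  2-simplices (10): abc, abf, ace, ade, adf, bcd, bde, bef, cdf, cef

so the chain groups are C_0 ≅ Z^6, C_1 ≅ Z^15, C_2 ≅ Z^10.

The boundary map ∂_1: C_1 → C_0 is given by ∂[p,q] = [q] − [p].
The resulting 6×15 matrix has rank 5, and its Smith normal form has invariant factors (1,1,1,1,1).

∂_2: C_2 → C_1 maps a triangle to the signed sum of its edges. For instance
  ∂bde = de − be + bd,
  ∂adf = df − af + ad.
The resulting 15×10 matrix has rank 10, and its Smith normal form has invariant factors (1,1,1,1,1,1,1,1,1,2).

Computing H_k = (kernel of ∂_k) / (image of ∂_{k+1}):

  H_0: rank C_0 − rank ∂_1 = 6 − 5 = 1, and the invariant factors of ∂_1 are all 1, so H_0 ≅ Z.
  H_1: rank ker ∂_1 − rank ∂_2 = (15 − 5) − 10 = 0, and ∂_2 has invariant factor 2 > 1, so H_1 ≅ Z/2.
  H_2: rank ker ∂_2 − rank ∂_3 = (10 − 10) − 0 = 0, and there is no ∂_3, so H_2 ≅ 0.

As a check, the Euler characteristic is 6 − 15 + 10 = 1, which agrees with 1 − 0 + 0 = 1.
(K is a triangulation of the real projective plane RP^2.)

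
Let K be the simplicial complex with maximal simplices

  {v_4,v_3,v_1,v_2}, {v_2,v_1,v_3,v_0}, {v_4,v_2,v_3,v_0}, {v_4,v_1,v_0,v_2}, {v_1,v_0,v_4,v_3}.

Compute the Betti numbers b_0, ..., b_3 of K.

b_0 = 1, b_1 = 0, b_2 = 0, b_3 = 1.

Fix the vertex order v_0 < v_1 < v_2 < v_3 < v_4 and write every simplex with vertices in increasing order. Then dim K = 3 and the simplices of K are:

  0-simplices (5): [v_0], [v_1], [v_2], [v_3], [v_4]
  1-simplices (10): [v_0,v_1], [v_0,v_2], [v_0,v_3], [v_0,v_4], [v_1,v_2], [v_1,v_3], [v_1,v_4], [v_2,v_3], [v_2,v_4], [v_3,v_4]
  2-simplices (10): [v_0,v_1,v_2], [v_0,v_1,v_3], [v_0,v_1,v_4], [v_0,v_2,v_3], [v_0,v_2,v_4], [v_0,v_3,v_4], [v_1,v_2,v_3], [v_1,v_2,v_4], [v_1,v_3,v_4], [v_2,v_3,v_4]
  3-simplices (5): [v_0,v_1,v_2,v_3], [v_0,v_1,v_2,v_4], [v_0,v_1,v_3,v_4], [v_0,v_2,v_3,v_4], [v_1,v_2,v_3,v_4]

giving chain groups C_0 ≅ Z^5, C_1 ≅ Z^10, C_2 ≅ Z^10, C_3 ≅ Z^5.

The boundary map ∂_1: C_1 → C_0 sends each edge [p,q] (with p < q) to q − p. For instance
  ∂[v_2,v_3] = [v_3] − [v_2].
The 5×10 boundary matrix has rank 4 and Smith normal form diag(1,1,1,1).

Boundary ∂_2: C_2 → C_1 sends each 2-simplex [p,q,r] to [q,r] − [p,r] + [p,q]. For instance
  ∂[v_0,v_1,v_4] = [v_1,v_4] − [v_0,v_4] + [v_0,v_1],
  ∂[v_0,v_2,v_3] = [v_2,v_3] − [v_0,v_3] + [v_0,v_2].
The 10×10 boundary matrix has rank 6 and Smith normal form diag(1,1,1,1,1,1).

∂_3: C_3 → C_2 sends each 3-simplex σ to the alternating sum Σ_i (−1)^i (σ with its i-th vertex removed). For instance
  ∂[v_0,v_1,v_3,v_4] = [v_1,v_3,v_4] − [v_0,v_3,v_4] + [v_0,v_1,v_4] − [v_0,v_1,v_3],
  ∂[v_0,v_2,v_3,v_4] = [v_2,v_3,v_4] − [v_0,v_3,v_4] + [v_0,v_2,v_4] − [v_0,v_2,v_3].
The 10×5 boundary matrix has rank 4 and Smith normal form diag(1,1,1,1).

From H_k ≅ ker(∂_k) / im(∂_{k+1}) we obtain:

  H_0: rank C_0 − rank ∂_1 = 5 − 4 = 1, and the invariant factors of ∂_1 are all 1, so H_0 ≅ Z.
  H_1: rank ker ∂_1 − rank ∂_2 = (10 − 4) − 6 = 0, and the invariant factors of ∂_2 are all 1, so H_1 ≅ 0.
  H_2: rank ker ∂_2 − rank ∂_3 = (10 − 6) − 4 = 0, and the invariant factors of ∂_3 are all 1, so H_2 ≅ 0.
  H_3: rank ker ∂_3 − rank ∂_4 = (5 − 4) − 0 = 1, and there is no ∂_4, so H_3 ≅ Z.

(K is a triangulation of the 3-sphere S^3.)

Hence the Betti numbers are b_0 = 1, b_1 = 0, b_2 = 0, b_3 = 1.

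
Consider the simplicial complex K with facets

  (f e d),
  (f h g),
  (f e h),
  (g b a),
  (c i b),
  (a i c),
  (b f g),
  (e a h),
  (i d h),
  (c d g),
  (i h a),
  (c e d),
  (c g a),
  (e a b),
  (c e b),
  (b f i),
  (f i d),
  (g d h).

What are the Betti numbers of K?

Order the vertices as a < b < c < d < e < f < g < h < i. Listing each simplex with vertices in this order, K has dimension 2 with simplices:

  0-simplices (9): a, b, c, d, e, f, g, h, i
  1-simplices (27): ab, ac, ae, ag, ah, ai, bc, be, bf, bg, bi, cd, ce, cg, ci, de, df, dg, dh, di, ef, eh, fg, fh, fi, gh, hi
  2-simplices (18): abe, abg, acg, aci, aeh, ahi, bce, bci, bfg, bfi, cde, cdg, def, dfi, dgh, dhi, efh, fgh

so the chain groups are C_0 ≅ Z^9, C_1 ≅ Z^27, C_2 ≅ Z^18.

Boundary ∂_1: C_1 → C_0 is given by ∂[p,q] = [q] − [p]. For instance
  ∂ce = e − c.
The 9×27 boundary matrix has rank 8 and Smith normal form diag(1,1,1,1,1,1,1,1).

The boundary map ∂_2: C_2 → C_1 acts by ∂[p,q,r] = [q,r] − [p,r] + [p,q]. For instance
  ∂cde = de − ce + cd,
  ∂bfg = fg − bg + bf.
This gives a 27×18 integer matrix of rank 18; reducing to Smith normal form yields diagonal entries (1,1,1,1,1,1,1,1,1,1,1,1,1,1,1,1,1,2).

Computing H_k = (kernel of ∂_k) / (image of ∂_{k+1}):

  H_0: rank C_0 − rank ∂_1 = 9 − 8 = 1, and the invariant factors of ∂_1 are all 1, so H_0 ≅ Z.
  H_1: rank ker ∂_1 − rank ∂_2 = (27 − 8) − 18 = 1, and ∂_2 has invariant factor 2 > 1, so H_1 ≅ Z ⊕ Z/2Z.
  H_2: rank ker ∂_2 − rank ∂_3 = (18 − 18) − 0 = 0, and there is no ∂_3, so H_2 ≅ 0.

As a check, the Euler characteristic is 9 − 27 + 18 = 0, which agrees with 1 − 1 + 0 = 0.

Hence the Betti numbers are b_0 = 1, b_1 = 1, b_2 = 0.

b_0 = 1, b_1 = 1, b_2 = 0.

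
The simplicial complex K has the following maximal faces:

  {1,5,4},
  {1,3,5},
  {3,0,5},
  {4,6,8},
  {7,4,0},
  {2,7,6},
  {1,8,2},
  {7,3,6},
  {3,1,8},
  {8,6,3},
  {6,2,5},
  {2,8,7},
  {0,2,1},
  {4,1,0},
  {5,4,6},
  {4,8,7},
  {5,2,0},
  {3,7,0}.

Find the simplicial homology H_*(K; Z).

Order the vertices as 0 < 1 < 2 < 3 < 4 < 5 < 6 < 7 < 8. Listing each simplex with vertices in this order, K has dimension 2 with simplices:

  0-simplices (9): [0], [1], [2], [3], [4], [5], [6], [7], [8]
  1-simplices (27): (27 of them)
  2-simplices (18): [0,1,2], [0,1,4], [0,2,5], [0,3,5], [0,3,7], [0,4,7], [1,2,8], [1,3,5], [1,3,8], [1,4,5], [2,5,6], [2,6,7], [2,7,8], [3,6,7], [3,6,8], [4,5,6], [4,6,8], [4,7,8]

giving chain groups C_0 ≅ Z^9, C_1 ≅ Z^27, C_2 ≅ Z^18.

∂_1: C_1 → C_0 is given by ∂[p,q] = [q] − [p]. For instance
  ∂[0,3] = [3] − [0].
The resulting 9×27 matrix has rank 8, and its Smith normal form has invariant factors (1,1,1,1,1,1,1,1).

∂_2: C_2 → C_1 maps a triangle to the signed sum of its edges. For instance
  ∂[0,2,5] = [2,5] − [0,5] + [0,2],
  ∂[0,3,7] = [3,7] − [0,7] + [0,3].
The resulting 27×18 matrix has rank 18, and its Smith normal form has invariant factors (1,1,1,1,1,1,1,1,1,1,1,1,1,1,1,1,1,2).

Now H_k = ker ∂_k / im ∂_{k+1}, so:

  H_0: rank C_0 − rank ∂_1 = 9 − 8 = 1, and the invariant factors of ∂_1 are all 1, so H_0 = Z.
  H_1: rank ker ∂_1 − rank ∂_2 = (27 − 8) − 18 = 1, and ∂_2 has invariant factor 2 > 1, so H_1 = Z ⊕ Z_2.
  H_2: rank ker ∂_2 − rank ∂_3 = (18 − 18) − 0 = 0, and there is no ∂_3, so H_2 = 0.

H_0 ≅ Z,  H_1 ≅ Z ⊕ Z_2,  H_2 = 0.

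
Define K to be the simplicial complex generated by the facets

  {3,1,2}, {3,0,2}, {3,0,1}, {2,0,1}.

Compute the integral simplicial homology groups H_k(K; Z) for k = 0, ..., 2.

H_0 = Z,  H_1 = 0,  H_2 = Z.

Take the total order 0 < 1 < 2 < 3 on the vertex set. Then K (dimension 2) consists of the simplices:

  0-simplices (4): [0], [1], [2], [3]
  1-simplices (6): [0,1], [0,2], [0,3], [1,2], [1,3], [2,3]
  2-simplices (4): [0,1,2], [0,1,3], [0,2,3], [1,2,3]

Hence C_0 ≅ Z^4, C_1 ≅ Z^6, C_2 ≅ Z^4.

∂_1: C_1 → C_0 maps an edge to its endpoints' difference, ∂[p,q] = q − p. For instance
  ∂[2,3] = [3] − [2].
The 4×6 boundary matrix has rank 3 and Smith normal form diag(1,1,1).

The boundary map ∂_2: C_2 → C_1 maps a triangle to the signed sum of its edges. For instance
  ∂[0,2,3] = [2,3] − [0,3] + [0,2],
  ∂[0,1,2] = [1,2] − [0,2] + [0,1].
The resulting 6×4 matrix has rank 3, and its Smith normal form has invariant factors (1,1,1).

Now H_k = ker ∂_k / im ∂_{k+1}, so:

  H_0: rank C_0 − rank ∂_1 = 4 − 3 = 1, and the invariant factors of ∂_1 are all 1, so H_0 = Z.
  H_1: rank ker ∂_1 − rank ∂_2 = (6 − 3) − 3 = 0, and the invariant factors of ∂_2 are all 1, so H_1 = 0.
  H_2: rank ker ∂_2 − rank ∂_3 = (4 − 3) − 0 = 1, and there is no ∂_3, so H_2 = Z.

As a check, the Euler characteristic is 4 − 6 + 4 = 2, which agrees with 1 − 0 + 1 = 2.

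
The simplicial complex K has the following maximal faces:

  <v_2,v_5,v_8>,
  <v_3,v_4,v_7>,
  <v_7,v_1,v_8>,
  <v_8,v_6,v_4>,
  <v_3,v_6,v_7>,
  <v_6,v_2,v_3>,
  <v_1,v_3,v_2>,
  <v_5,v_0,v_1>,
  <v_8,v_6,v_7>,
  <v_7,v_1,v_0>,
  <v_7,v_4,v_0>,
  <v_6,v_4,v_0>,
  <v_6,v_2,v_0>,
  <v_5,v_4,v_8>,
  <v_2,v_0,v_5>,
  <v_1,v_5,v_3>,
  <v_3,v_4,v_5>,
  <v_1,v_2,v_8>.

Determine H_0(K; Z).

H_0 = Z.

K has 9 vertices, 27 edges, 18 triangles.
rank ∂_0 = 0, rank ∂_1 = 8 ⇒ b_0 = 9 − 0 − 8 = 1; all invariant factors of ∂_1 are 1 so no torsion. So H_0 ≅ Z.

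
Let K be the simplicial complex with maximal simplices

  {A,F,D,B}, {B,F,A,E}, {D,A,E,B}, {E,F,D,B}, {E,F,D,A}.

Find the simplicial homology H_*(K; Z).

H_0 ≅ Z,  H_1 = 0,  H_2 = 0,  H_3 ≅ Z.

Order the vertices as A < B < D < E < F. Listing each simplex with vertices in this order, K has dimension 3 with simplices:

  0-simplices (5): A, B, D, E, F
  1-simplices (10): AB, AD, AE, AF, BD, BE, BF, DE, DF, EF
  2-simplices (10): ABD, ABE, ABF, ADE, ADF, AEF, BDE, BDF, BEF, DEF
  3-simplices (5): ABDE, ABDF, ABEF, ADEF, BDEF

so the chain groups are C_0 ≅ Z^5, C_1 ≅ Z^10, C_2 ≅ Z^10, C_3 ≅ Z^5.

∂_1: C_1 → C_0 maps an edge to its endpoints' difference, ∂[p,q] = q − p. For instance
  ∂AD = D − A.
This gives a 5×10 integer matrix of rank 4; reducing to Smith normal form yields diagonal entries (1,1,1,1).

∂_2: C_2 → C_1 acts by ∂[p,q,r] = [q,r] − [p,r] + [p,q]. For instance
  ∂ABF = BF − AF + AB,
  ∂DEF = EF − DF + DE.
The resulting 10×10 matrix has rank 6, and its Smith normal form has invariant factors (1,1,1,1,1,1).

∂_3: C_3 → C_2 sends each 3-simplex σ to the alternating sum Σ_i (−1)^i (σ with its i-th vertex removed). For instance
  ∂ABDF = BDF − ADF + ABF − ABD,
  ∂ADEF = DEF − AEF + ADF − ADE.
The resulting 10×5 matrix has rank 4, and its Smith normal form has invariant factors (1,1,1,1).

Reading off H_k = ker ∂_k / im ∂_{k+1}:

  H_0: rank C_0 − rank ∂_1 = 5 − 4 = 1, and the invariant factors of ∂_1 are all 1, so H_0 = Z.
  H_1: rank ker ∂_1 − rank ∂_2 = (10 − 4) − 6 = 0, and the invariant factors of ∂_2 are all 1, so H_1 = 0.
  H_2: rank ker ∂_2 − rank ∂_3 = (10 − 6) − 4 = 0, and the invariant factors of ∂_3 are all 1, so H_2 = 0.
  H_3: rank ker ∂_3 − rank ∂_4 = (5 − 4) − 0 = 1, and there is no ∂_4, so H_3 = Z.

(K is a triangulation of the 3-sphere S^3.)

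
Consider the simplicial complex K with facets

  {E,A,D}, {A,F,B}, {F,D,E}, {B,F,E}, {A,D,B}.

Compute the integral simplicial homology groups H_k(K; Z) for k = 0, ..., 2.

H_0 = Z,  H_1 = Z,  H_2 = 0.

Order the vertices as A < B < D < E < F. Listing each simplex with vertices in this order, K has dimension 2 with simplices:

  0-simplices (5): A, B, D, E, F
  1-simplices (10): AB, AD, AE, AF, BD, BE, BF, DE, DF, EF
  2-simplices (5): ABD, ABF, ADE, BEF, DEF

Hence C_0 ≅ Z^5, C_1 ≅ Z^10, C_2 ≅ Z^5.

Boundary ∂_1: C_1 → C_0 is given by ∂[p,q] = [q] − [p]. For instance
  ∂BF = F − B.
This gives a 5×10 integer matrix of rank 4; reducing to Smith normal form yields diagonal entries (1,1,1,1).

Boundary ∂_2: C_2 → C_1 acts by ∂[p,q,r] = [q,r] − [p,r] + [p,q]. For instance
  ∂ABF = BF − AF + AB,
  ∂ADE = DE − AE + AD.
The resulting 10×5 matrix has rank 5, and its Smith normal form has invariant factors (1,1,1,1,1).

From H_k ≅ ker(∂_k) / im(∂_{k+1}) we obtain:

  H_0: rank C_0 − rank ∂_1 = 5 − 4 = 1, and the invariant factors of ∂_1 are all 1, so H_0 ≅ Z.
  H_1: rank ker ∂_1 − rank ∂_2 = (10 − 4) − 5 = 1, and the invariant factors of ∂_2 are all 1, so H_1 ≅ Z.
  H_2: rank ker ∂_2 − rank ∂_3 = (5 − 5) − 0 = 0, and there is no ∂_3, so H_2 ≅ 0.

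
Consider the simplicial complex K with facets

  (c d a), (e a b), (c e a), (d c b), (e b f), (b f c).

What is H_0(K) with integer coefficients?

H_0 ≅ Z.

K has 6 vertices, 12 edges, 6 triangles.
rank ∂_0 = 0, rank ∂_1 = 5 ⇒ b_0 = 6 − 0 − 5 = 1; all invariant factors of ∂_1 are 1 so no torsion. So H_0 ≅ Z.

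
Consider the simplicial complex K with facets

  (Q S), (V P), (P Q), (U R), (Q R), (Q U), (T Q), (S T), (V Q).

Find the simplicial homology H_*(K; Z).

Take the total order P < Q < R < S < T < U < V on the vertex set. Then K (dimension 1) consists of the simplices:

  0-simplices (7): P, Q, R, S, T, U, V
  1-simplices (9): PQ, PV, QR, QS, QT, QU, QV, RU, ST

giving chain groups C_0 ≅ Z^7, C_1 ≅ Z^9.

The boundary map ∂_1: C_1 → C_0 sends each edge [p,q] (with p < q) to q − p. For instance
  ∂QS = S − Q.
This gives a 7×9 integer matrix of rank 6; reducing to Smith normal form yields diagonal entries (1,1,1,1,1,1).

Now H_k = ker ∂_k / im ∂_{k+1}, so:

  H_0: rank C_0 − rank ∂_1 = 7 − 6 = 1, and the invariant factors of ∂_1 are all 1, so H_0 ≅ Z.
  H_1: rank ker ∂_1 − rank ∂_2 = (9 − 6) − 0 = 3, and there is no ∂_2, so H_1 ≅ Z^3.

As a check, the Euler characteristic is 7 − 9 = -2, which agrees with 1 − 3 = -2.

H_0 = Z,  H_1 = Z^3.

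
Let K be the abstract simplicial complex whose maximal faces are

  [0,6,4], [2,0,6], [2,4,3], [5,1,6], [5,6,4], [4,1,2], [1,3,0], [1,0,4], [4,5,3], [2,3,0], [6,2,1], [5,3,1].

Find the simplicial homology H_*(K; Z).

We work with the vertex ordering 0 < 1 < 2 < 3 < 4 < 5 < 6. The simplices of K, each written with vertices in increasing order, are:

  0-simplices (7): [0], [1], [2], [3], [4], [5], [6]
  1-simplices (18): [0,1], [0,2], [0,3], [0,4], [0,6], [1,2], [1,3], [1,4], [1,5], [1,6], [2,3], [2,4], [2,6], [3,4], [3,5], [4,5], [4,6], [5,6]
  2-simplices (12): [0,1,3], [0,1,4], [0,2,3], [0,2,6], [0,4,6], [1,2,4], [1,2,6], [1,3,5], [1,5,6], [2,3,4], [3,4,5], [4,5,6]

so the chain groups are C_0 ≅ Z^7, C_1 ≅ Z^18, C_2 ≅ Z^12.

∂_1: C_1 → C_0 sends each edge [p,q] (with p < q) to q − p. For instance
  ∂[1,4] = [4] − [1].
The resulting 7×18 matrix has rank 6, and its Smith normal form has invariant factors (1,1,1,1,1,1).

The boundary map ∂_2: C_2 → C_1 sends each 2-simplex [p,q,r] to [q,r] − [p,r] + [p,q]. For instance
  ∂[0,2,6] = [2,6] − [0,6] + [0,2],
  ∂[2,3,4] = [3,4] − [2,4] + [2,3].
This gives a 18×12 integer matrix of rank 12; reducing to Smith normal form yields diagonal entries (1,1,1,1,1,1,1,1,1,1,1,2).

Now H_k = ker ∂_k / im ∂_{k+1}, so:

  H_0: rank C_0 − rank ∂_1 = 7 − 6 = 1, and the invariant factors of ∂_1 are all 1, so H_0 = Z.
  H_1: rank ker ∂_1 − rank ∂_2 = (18 − 6) − 12 = 0, and ∂_2 has invariant factor 2 > 1, so H_1 = Z/2.
  H_2: rank ker ∂_2 − rank ∂_3 = (12 − 12) − 0 = 0, and there is no ∂_3, so H_2 = 0.

H_0 = Z,  H_1 = Z/2,  H_2 = 0.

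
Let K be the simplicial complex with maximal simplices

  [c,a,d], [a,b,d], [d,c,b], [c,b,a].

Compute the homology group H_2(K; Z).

H_2 ≅ Z.

Take the total order a < b < c < d on the vertex set. Then K (dimension 2) consists of the simplices:

  0-simplices (4): a, b, c, d
  1-simplices (6): ab, ac, ad, bc, bd, cd
  2-simplices (4): abc, abd, acd, bcd

giving chain groups C_0 ≅ Z^4, C_1 ≅ Z^6, C_2 ≅ Z^4.

Boundary ∂_1: C_1 → C_0 maps an edge to its endpoints' difference, ∂[p,q] = q − p. For instance
  ∂ab = b − a.
As a 4×6 matrix over Z this has rank 3, with invariant factors (1,1,1).

Boundary ∂_2: C_2 → C_1 sends each 2-simplex [p,q,r] to [q,r] − [p,r] + [p,q]. For instance
  ∂bcd = cd − bd + bc,
  ∂abd = bd − ad + ab.
This gives a 6×4 integer matrix of rank 3; reducing to Smith normal form yields diagonal entries (1,1,1).

Reading off H_k = ker ∂_k / im ∂_{k+1}:

  H_2: rank ker ∂_2 − rank ∂_3 = (4 − 3) − 0 = 1, and there is no ∂_3, so H_2 = Z.

(K is a triangulation of the 2-sphere S^2.)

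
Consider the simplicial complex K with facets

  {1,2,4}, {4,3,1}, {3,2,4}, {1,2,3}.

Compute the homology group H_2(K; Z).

H_2 = Z.

Take the total order 1 < 2 < 3 < 4 on the vertex set. Then K (dimension 2) consists of the simplices:

  0-simplices (4): [1], [2], [3], [4]
  1-simplices (6): [1,2], [1,3], [1,4], [2,3], [2,4], [3,4]
  2-simplices (4): [1,2,3], [1,2,4], [1,3,4], [2,3,4]

giving chain groups C_0 ≅ Z^4, C_1 ≅ Z^6, C_2 ≅ Z^4.

∂_1: C_1 → C_0 is given by ∂[p,q] = [q] − [p].
The 4×6 boundary matrix has rank 3 and Smith normal form diag(1,1,1).

The boundary map ∂_2: C_2 → C_1 sends each 2-simplex [p,q,r] to [q,r] − [p,r] + [p,q]. For instance
  ∂[1,2,3] = [2,3] − [1,3] + [1,2],
  ∂[1,3,4] = [3,4] − [1,4] + [1,3].
The resulting 6×4 matrix has rank 3, and its Smith normal form has invariant factors (1,1,1).

From H_k ≅ ker(∂_k) / im(∂_{k+1}) we obtain:

  H_2: rank ker ∂_2 − rank ∂_3 = (4 − 3) − 0 = 1, and there is no ∂_3, so H_2 ≅ Z.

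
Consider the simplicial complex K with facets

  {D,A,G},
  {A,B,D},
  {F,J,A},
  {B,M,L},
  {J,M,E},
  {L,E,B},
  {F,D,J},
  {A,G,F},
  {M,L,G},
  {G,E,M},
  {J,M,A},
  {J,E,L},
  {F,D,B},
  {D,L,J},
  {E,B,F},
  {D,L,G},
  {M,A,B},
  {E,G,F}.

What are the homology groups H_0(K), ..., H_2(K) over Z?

Fix the vertex order A < B < D < E < F < G < J < L < M and write every simplex with vertices in increasing order. Then dim K = 2 and the simplices of K are:

  0-simplices (9): A, B, D, E, F, G, J, L, M
  1-simplices (27): AB, AD, AF, AG, AJ, AM, BD, BE, BF, BL, BM, DF, DG, DJ, DL, EF, EG, EJ, EL, EM, FG, FJ, GL, GM, JL, JM, LM
  2-simplices (18): ABD, ABM, ADG, AFG, AFJ, AJM, BDF, BEF, BEL, BLM, DFJ, DGL, DJL, EFG, EGM, EJL, EJM, GLM

Hence C_0 ≅ Z^9, C_1 ≅ Z^27, C_2 ≅ Z^18.

∂_1: C_1 → C_0 is given by ∂[p,q] = [q] − [p]. For instance
  ∂FJ = J − F.
This gives a 9×27 integer matrix of rank 8; reducing to Smith normal form yields diagonal entries (1,1,1,1,1,1,1,1).

∂_2: C_2 → C_1 sends each 2-simplex [p,q,r] to [q,r] − [p,r] + [p,q]. For instance
  ∂AFJ = FJ − AJ + AF,
  ∂BDF = DF − BF + BD.
As a 27×18 matrix over Z this has rank 18, with invariant factors (1,1,1,1,1,1,1,1,1,1,1,1,1,1,1,1,1,2).

From H_k ≅ ker(∂_k) / im(∂_{k+1}) we obtain:

  H_0: rank C_0 − rank ∂_1 = 9 − 8 = 1, and the invariant factors of ∂_1 are all 1, so H_0 ≅ Z.
  H_1: rank ker ∂_1 − rank ∂_2 = (27 − 8) − 18 = 1, and ∂_2 has invariant factor 2 > 1, so H_1 ≅ Z ⊕ Z/2.
  H_2: rank ker ∂_2 − rank ∂_3 = (18 − 18) − 0 = 0, and there is no ∂_3, so H_2 ≅ 0.

(K is a triangulation of the Klein bottle.)

H_0 = Z,  H_1 = Z ⊕ Z/2,  H_2 = 0.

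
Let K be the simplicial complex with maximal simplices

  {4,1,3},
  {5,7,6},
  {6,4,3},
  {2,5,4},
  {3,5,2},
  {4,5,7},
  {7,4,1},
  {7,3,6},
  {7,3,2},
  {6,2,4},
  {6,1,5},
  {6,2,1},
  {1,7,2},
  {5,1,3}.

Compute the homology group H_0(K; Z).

Order the vertices as 1 < 2 < 3 < 4 < 5 < 6 < 7. Listing each simplex with vertices in this order, K has dimension 2 with simplices:

  0-simplices (7): [1], [2], [3], [4], [5], [6], [7]
  1-simplices (21): [1,2], [1,3], [1,4], [1,5], [1,6], [1,7], [2,3], [2,4], [2,5], [2,6], [2,7], [3,4], [3,5], [3,6], [3,7], [4,5], [4,6], [4,7], [5,6], [5,7], [6,7]
  2-simplices (14): [1,2,6], [1,2,7], [1,3,4], [1,3,5], [1,4,7], [1,5,6], [2,3,5], [2,3,7], [2,4,5], [2,4,6], [3,4,6], [3,6,7], [4,5,7], [5,6,7]

Hence C_0 ≅ Z^7, C_1 ≅ Z^21, C_2 ≅ Z^14.

Boundary ∂_1: C_1 → C_0 is given by ∂[p,q] = [q] − [p]. For instance
  ∂[5,7] = [7] − [5].
As a 7×21 matrix over Z this has rank 6, with invariant factors (1,1,1,1,1,1).

Boundary ∂_2: C_2 → C_1 maps a triangle to the signed sum of its edges. For instance
  ∂[1,2,6] = [2,6] − [1,6] + [1,2],
  ∂[1,3,5] = [3,5] − [1,5] + [1,3].
The 21×14 boundary matrix has rank 13 and Smith normal form diag(1,1,1,1,1,1,1,1,1,1,1,1,1).

Now H_k = ker ∂_k / im ∂_{k+1}, so:

  H_0: rank C_0 − rank ∂_1 = 7 − 6 = 1, and the invariant factors of ∂_1 are all 1, so H_0 ≅ Z.

H_0 = Z.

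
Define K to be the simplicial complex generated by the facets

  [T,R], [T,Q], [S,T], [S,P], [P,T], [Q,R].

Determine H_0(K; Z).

H_0 = Z.

Order the vertices as P < Q < R < S < T. Listing each simplex with vertices in this order, K has dimension 1 with simplices:

  0-simplices (5): P, Q, R, S, T
  1-simplices (6): PS, PT, QR, QT, RT, ST

Hence C_0 ≅ Z^5, C_1 ≅ Z^6.

Boundary ∂_1: C_1 → C_0 maps an edge to its endpoints' difference, ∂[p,q] = q − p. For instance
  ∂RT = T − R.
As a 5×6 matrix over Z this has rank 4, with invariant factors (1,1,1,1).

Now H_k = ker ∂_k / im ∂_{k+1}, so:

  H_0: rank C_0 − rank ∂_1 = 5 − 4 = 1, and the invariant factors of ∂_1 are all 1, so H_0 ≅ Z.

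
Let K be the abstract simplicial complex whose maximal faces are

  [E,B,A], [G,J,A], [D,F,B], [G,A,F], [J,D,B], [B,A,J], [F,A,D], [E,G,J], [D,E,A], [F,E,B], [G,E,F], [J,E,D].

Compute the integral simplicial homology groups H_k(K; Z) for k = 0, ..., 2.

H_0 ≅ Z,  H_1 ≅ Z_2,  H_2 = 0.

We work with the vertex ordering A < B < D < E < F < G < J. The simplices of K, each written with vertices in increasing order, are:

  0-simplices (7): A, B, D, E, F, G, J
  1-simplices (18): AB, AD, AE, AF, AG, AJ, BD, BE, BF, BJ, DE, DF, DJ, EF, EG, EJ, FG, GJ
  2-simplices (12): ABE, ABJ, ADE, ADF, AFG, AGJ, BDF, BDJ, BEF, DEJ, EFG, EGJ

giving chain groups C_0 ≅ Z^7, C_1 ≅ Z^18, C_2 ≅ Z^12.

The boundary map ∂_1: C_1 → C_0 maps an edge to its endpoints' difference, ∂[p,q] = q − p.
The resulting 7×18 matrix has rank 6, and its Smith normal form has invariant factors (1,1,1,1,1,1).

The boundary map ∂_2: C_2 → C_1 acts by ∂[p,q,r] = [q,r] − [p,r] + [p,q]. For instance
  ∂EGJ = GJ − EJ + EG,
  ∂ADF = DF − AF + AD.
The resulting 18×12 matrix has rank 12, and its Smith normal form has invariant factors (1,1,1,1,1,1,1,1,1,1,1,2).

Now H_k = ker ∂_k / im ∂_{k+1}, so:

  H_0: rank C_0 − rank ∂_1 = 7 − 6 = 1, and the invariant factors of ∂_1 are all 1, so H_0 ≅ Z.
  H_1: rank ker ∂_1 − rank ∂_2 = (18 − 6) − 12 = 0, and ∂_2 has invariant factor 2 > 1, so H_1 ≅ Z_2.
  H_2: rank ker ∂_2 − rank ∂_3 = (12 − 12) − 0 = 0, and there is no ∂_3, so H_2 ≅ 0.

(K is a triangulation of the real projective plane RP^2.)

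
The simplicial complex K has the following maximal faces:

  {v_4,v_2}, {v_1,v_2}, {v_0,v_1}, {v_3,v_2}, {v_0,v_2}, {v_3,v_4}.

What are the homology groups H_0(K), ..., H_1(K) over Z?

We work with the vertex ordering v_0 < v_1 < v_2 < v_3 < v_4. The simplices of K, each written with vertices in increasing order, are:

  0-simplices (5): [v_0], [v_1], [v_2], [v_3], [v_4]
  1-simplices (6): [v_0,v_1], [v_0,v_2], [v_1,v_2], [v_2,v_3], [v_2,v_4], [v_3,v_4]

so the chain groups are C_0 ≅ Z^5, C_1 ≅ Z^6.

The boundary map ∂_1: C_1 → C_0 is given by ∂[p,q] = [q] − [p]. For instance
  ∂[v_0,v_1] = [v_1] − [v_0].
As a 5×6 matrix over Z this has rank 4, with invariant factors (1,1,1,1).

Now H_k = ker ∂_k / im ∂_{k+1}, so:

  H_0: rank C_0 − rank ∂_1 = 5 − 4 = 1, and the invariant factors of ∂_1 are all 1, so H_0 ≅ Z.
  H_1: rank ker ∂_1 − rank ∂_2 = (6 − 4) − 0 = 2, and there is no ∂_2, so H_1 ≅ Z^2.

As a check, the Euler characteristic is 5 − 6 = -1, which agrees with 1 − 2 = -1.

H_0 ≅ Z,  H_1 ≅ Z^2.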